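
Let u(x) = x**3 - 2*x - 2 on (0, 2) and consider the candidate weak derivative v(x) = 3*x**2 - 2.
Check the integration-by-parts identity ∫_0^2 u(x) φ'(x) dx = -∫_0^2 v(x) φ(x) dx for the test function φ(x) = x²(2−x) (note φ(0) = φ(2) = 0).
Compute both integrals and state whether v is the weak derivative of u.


LHS = -56/15, RHS = -56/15. Yes, v = u' weakly.

u(x) = x**3 - 2*x - 2, classical derivative u'(x) = 3*x**2 - 2.
φ(x) = x²(2−x), so φ'(x) = x*(4 - 3*x).
Note φ(0) = φ(2) = 0, so the boundary term u·φ vanishes.
LHS = ∫_0^2 u(x) φ'(x) dx = ∫_0^2 (-3*x^5 + 4*x^4 + 6*x^3 - 2*x^2 - 8*x) dx. Term by term:
  ∫_0^2 -3*x^5 dx = -32;  ∫_0^2 4*x^4 dx = 128/5;  ∫_0^2 6*x^3 dx = 24;
  ∫_0^2 -2*x^2 dx = -16/3;  ∫_0^2 -8*x dx = -16.
Sum: -32 + 128/5 + 24 − 16/3 − 16 = -56/15.
So LHS = -56/15.
∫_0^2 v(x) φ(x) dx = ∫_0^2 (-3*x^5 + 6*x^4 + 2*x^3 - 4*x^2) dx. Term by term:
  ∫_0^2 -3*x^5 dx = -32;  ∫_0^2 6*x^4 dx = 192/5;  ∫_0^2 2*x^3 dx = 8;
  ∫_0^2 -4*x^2 dx = -32/3.
Sum: -32 + 192/5 + 8 − 32/3 = 56/15.
So RHS = -∫_0^2 v(x) φ(x) dx = -56/15.
LHS = RHS, so the identity holds for this test φ.
Moreover u is smooth here and v(x) = u'(x) = 3*x**2 - 2 pointwise, so the identity holds for every test function. Hence v is the weak derivative of u.


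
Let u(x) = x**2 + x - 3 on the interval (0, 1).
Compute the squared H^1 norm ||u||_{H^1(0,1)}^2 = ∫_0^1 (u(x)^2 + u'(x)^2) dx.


||u||_{H^1}^2 = 281/30

The H^1 norm (squared) on an interval (0, L) is
  ||u||_{H^1}^2 = ∫_0^L u(x)^2 dx + ∫_0^L u'(x)^2 dx.
Compute u'(x) = 2*x + 1.
Then u(x)^2 = x**4 + 2*x**3 - 5*x**2 - 6*x + 9 and u'(x)^2 = 4*x**2 + 4*x + 1.
Integrate each monomial from 0 to 1 using ∫_0^1 c·x^n dx = c·1^(n+1)/(n+1):
  ∫_0^1 u(x)^2 dx = ∫_0^1 (x^4 + 2*x^3 - 5*x^2 - 6*x + 9) dx. Term by term:
    ∫_0^1 x^4 dx = 1/5;  ∫_0^1 2*x^3 dx = 1/2;  ∫_0^1 -5*x^2 dx = -5/3;
    ∫_0^1 -6*x dx = -3;  ∫_0^1 9 dx = 9.
  Sum: 1/5 + 1/2 − 5/3 − 3 + 9 = 151/30.
  ∫_0^1 u'(x)^2 dx = ∫_0^1 (4*x^2 + 4*x + 1) dx. Term by term:
    ∫_0^1 4*x^2 dx = 4/3;  ∫_0^1 4*x dx = 2;  ∫_0^1 1 dx = 1.
  Sum: 4/3 + 2 + 1 = 13/3.
Adding: ||u||_{H^1}^2 = 151/30 + 13/3 = 281/30.


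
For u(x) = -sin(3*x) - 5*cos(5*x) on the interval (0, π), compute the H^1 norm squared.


||u||_{H^1(0,π)}^2 = 330*π

u'(x) = 25*sin(5*x) - 3*cos(3*x).
Expand u² and (u')² and integrate term by term on (0, π), using: for integers n ≥ 1, ∫_0^π sin²(nx) dx = ∫_0^π cos²(nx) dx = π/2; for n ≠ n', ∫_0^π sin(nx)sin(n'x) dx = ∫_0^π cos(nx)cos(n'x) dx = 0; and by product-to-sum, ∫_0^π sin(nx)cos(n'x) dx = ½∫_0^π [sin((n+n')x) + sin((n−n')x)] dx, which is 0 when n+n' is even and 2n/(n²−n'²) when n+n' is odd (it need not vanish on (0, π)).
  u² squared terms: (-1)²·∫sin(3x)² dx = 1·π/2 = π/2;  (-5)²·∫cos(5x)² dx = 25·π/2 = 25*π/2.
  u² cross terms: 2·(-1)·(-5)·∫sin(3x)·cos(5x) dx = 10·(0) = 0.
  So ∫_0^π u² dx = π/2 + 25*π/2 + 0 = 13*π.
  (u')² squared terms: (-3)²·∫cos(3x)² dx = 9·π/2 = 9*π/2;  (25)²·∫sin(5x)² dx = 625·π/2 = 625*π/2.
  (u')² cross terms: 2·(-3)·(25)·∫cos(3x)·sin(5x) dx = -150·(0) = 0.
  So ∫_0^π (u')² dx = 9*π/2 + 625*π/2 + 0 = 317*π.
||u||_{H^1}^2 = (13*π) + (317*π) = 330*π.


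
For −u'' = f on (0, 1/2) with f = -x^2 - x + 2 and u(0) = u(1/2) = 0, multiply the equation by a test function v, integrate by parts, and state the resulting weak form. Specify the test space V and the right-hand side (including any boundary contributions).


V = H^1_0(0, 1/2) (so v(0) = v(1/2) = 0); weak form: ∫_0^1/2 u'v' dx = ∫_0^1/2 (-x^2 - x + 2) v dx for all v ∈ V.

Multiply both sides by a test function v and integrate from 0 to 1/2:
  ∫_0^1/2 −u''(x) v(x) dx = ∫_0^1/2 f(x) v(x) dx.
Integrate the LHS by parts once:
  ∫_0^1/2 −u'' v dx = −[u'(x) v(x)]_0^1/2 + ∫_0^1/2 u'(x) v'(x) dx.
Thus ∫_0^1/2 u'(x) v'(x) dx = ∫_0^1/2 f(x) v(x) dx + [u'(x) v(x)]_0^1/2.
Choose V so that boundary terms are either known or forced to vanish.
u is Dirichlet: u(0) = u(1/2) = 0. Let V = H^1_0(0, 1/2); then v(0) = v(1/2) = 0, and [u' v]_0^1/2 = 0.
Weak formulation: find u (satisfying any essential BC) such that ∫_0^1/2 u'(x) v'(x) dx = ∫_0^1/2 f v dx for all v ∈ V.
Substituting f(x) = -x^2 - x + 2, the right-hand side is ∫_0^1/2 (-x^2 - x + 2) v dx.


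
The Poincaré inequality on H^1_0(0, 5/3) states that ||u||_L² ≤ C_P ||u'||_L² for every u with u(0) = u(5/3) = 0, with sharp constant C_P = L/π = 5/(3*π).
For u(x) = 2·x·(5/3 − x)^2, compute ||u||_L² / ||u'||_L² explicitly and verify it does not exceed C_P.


||u||_L² / ||u'||_L² = 5*sqrt(14)/42 < C_P = 5/(3*π).

u(x) = 2·x·(5/3 − x)^2, so u'(x) = 6*x^2 - 40*x/3 + 50/9.
u(x) = 2·x·(5/3 − x)^2 vanishes at x = 0 and x = 5/3, so u ∈ H^1_0(0, 5/3). Differentiate via the product rule and integrate the resulting polynomials term by term.
  ∫_0^5/3 u² dx = ∫_0^5/3 (4*x^6 - 80*x^5/3 + 200*x^4/3 - 2000*x^3/27 + 2500*x^2/81) dx. Term by term:
    ∫_0^5/3 4*x^6 dx = 312500/15309;  ∫_0^5/3 -80*x^5/3 dx = -625000/6561;  ∫_0^5/3 200*x^4/3 dx = 125000/729;
    ∫_0^5/3 -2000*x^3/27 dx = -312500/2187;  ∫_0^5/3 2500*x^2/81 dx = 312500/6561.
  Sum: 312500/15309 − 625000/6561 + 125000/729 − 312500/2187 + 312500/6561 = 62500/45927.
  ∫_0^5/3 (u')² dx = ∫_0^5/3 (36*x^4 - 160*x^3 + 2200*x^2/9 - 4000*x/27 + 2500/81) dx. Term by term:
    ∫_0^5/3 36*x^4 dx = 2500/27;  ∫_0^5/3 -160*x^3 dx = -25000/81;  ∫_0^5/3 2200*x^2/9 dx = 275000/729;
    ∫_0^5/3 -4000*x/27 dx = -50000/243;  ∫_0^5/3 2500/81 dx = 12500/243.
  Sum: 2500/27 − 25000/81 + 275000/729 − 50000/243 + 12500/243 = 5000/729.
∫_0^5/3 u² dx = 62500/45927, so ||u||_L² = 250*sqrt(7)/567.
∫_0^5/3 (u')² dx = 5000/729, so ||u'||_L² = 50*sqrt(2)/27.
Ratio ||u||_L² / ||u'||_L² = 5*sqrt(14)/42.
Sharp Poincaré constant on H^1_0(0, 5/3) is C_P = L/π = 5/(3*π), achieved by sin(3*π/5·x).
A polynomial bump cannot attain the sharp Poincaré constant (only the first sine eigenfunction does), so the ratio is strictly less than C_P, consistent with ||u||_L² ≤ C_P ||u'||_L².


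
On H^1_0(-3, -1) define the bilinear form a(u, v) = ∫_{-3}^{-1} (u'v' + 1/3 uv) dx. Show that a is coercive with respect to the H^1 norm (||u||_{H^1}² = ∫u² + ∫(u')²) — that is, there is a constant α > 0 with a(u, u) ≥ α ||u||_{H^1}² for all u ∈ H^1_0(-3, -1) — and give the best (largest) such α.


α = (4/3 + π^2)/(4 + π^2)

Coercivity of a(·,·) on H^1_0(-3, -1) means a(u, u) ≥ α ||u||_{H^1}² for every u ∈ H^1_0.
The interval has length L = 2, and Poincaré/coercivity depend only on L. Here a(u, u) = ∫(u')² + (1/3)·∫u².
Here 0 < c = 1/3 < 1. The condition a(u,u) ≥ α||u||_{H^1}² reads (1−α)∫(u')² ≥ (α−c)∫u². Any admissible α is ≤ 1 (rapidly oscillating u have ∫u²/∫(u')² → 0), and α = 1 would force 0 ≥ (1−c)∫u², impossible since c < 1; so 1−α > 0. By the sharp Poincaré inequality on H^1_0 of an interval of length L, ∫(u')² ≥ (π/L)²∫u² with equality for the first sine mode sin(π(x−x₀)/L) (x₀ the left endpoint), so the inequality holds for all u iff (1−α)(π/L)² ≥ α − c, i.e. α ≤ ((π/L)² + c)/((π/L)² + 1) = (1 + c(L/π)²)/(1 + (L/π)²). With (π/L)² = π^2/4 and c = 1/3, the largest admissible constant is α = ((π/L)² + c)/((π/L)² + 1).
Simplifying, α = (4/3 + π^2)/(4 + π^2).


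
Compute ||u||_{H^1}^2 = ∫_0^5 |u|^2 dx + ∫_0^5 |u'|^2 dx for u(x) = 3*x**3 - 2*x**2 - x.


||u||_{H^1}^2 = 2268205/21

The H^1 norm (squared) on an interval (0, L) is
  ||u||_{H^1}^2 = ∫_0^L u(x)^2 dx + ∫_0^L u'(x)^2 dx.
Compute u'(x) = 9*x**2 - 4*x - 1.
Then u(x)^2 = 9*x**6 - 12*x**5 - 2*x**4 + 4*x**3 + x**2 and u'(x)^2 = 81*x**4 - 72*x**3 - 2*x**2 + 8*x + 1.
Integrate each monomial from 0 to 5 using ∫_0^5 c·x^n dx = c·5^(n+1)/(n+1):
  ∫_0^5 u(x)^2 dx = ∫_0^5 (9*x^6 - 12*x^5 - 2*x^4 + 4*x^3 + x^2) dx. Term by term:
    ∫_0^5 9*x^6 dx = 703125/7;  ∫_0^5 -12*x^5 dx = -31250;  ∫_0^5 -2*x^4 dx = -1250;
    ∫_0^5 4*x^3 dx = 625;  ∫_0^5 x^2 dx = 125/3.
  Sum: 703125/7 − 31250 − 1250 + 625 + 125/3 = 1440875/21.
  ∫_0^5 u'(x)^2 dx = ∫_0^5 (81*x^4 - 72*x^3 - 2*x^2 + 8*x + 1) dx. Term by term:
    ∫_0^5 81*x^4 dx = 50625;  ∫_0^5 -72*x^3 dx = -11250;  ∫_0^5 -2*x^2 dx = -250/3;
    ∫_0^5 8*x dx = 100;  ∫_0^5 1 dx = 5.
  Sum: 50625 − 11250 − 250/3 + 100 + 5 = 118190/3.
Adding: ||u||_{H^1}^2 = 1440875/21 + 118190/3 = 2268205/21.


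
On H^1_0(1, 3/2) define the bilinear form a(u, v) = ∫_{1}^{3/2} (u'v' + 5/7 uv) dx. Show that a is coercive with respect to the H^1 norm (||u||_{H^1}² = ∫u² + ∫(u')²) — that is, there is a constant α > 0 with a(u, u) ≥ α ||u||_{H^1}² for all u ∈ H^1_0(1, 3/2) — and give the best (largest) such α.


α = (5 + 28*π^2)/(7*(1 + 4*π^2))

Coercivity of a(·,·) on H^1_0(1, 3/2) means a(u, u) ≥ α ||u||_{H^1}² for every u ∈ H^1_0.
The interval has length L = 1/2, and Poincaré/coercivity depend only on L. Here a(u, u) = ∫(u')² + (5/7)·∫u².
Here 0 < c = 5/7 < 1. The condition a(u,u) ≥ α||u||_{H^1}² reads (1−α)∫(u')² ≥ (α−c)∫u². Any admissible α is ≤ 1 (rapidly oscillating u have ∫u²/∫(u')² → 0), and α = 1 would force 0 ≥ (1−c)∫u², impossible since c < 1; so 1−α > 0. By the sharp Poincaré inequality on H^1_0 of an interval of length L, ∫(u')² ≥ (π/L)²∫u² with equality for the first sine mode sin(π(x−x₀)/L) (x₀ the left endpoint), so the inequality holds for all u iff (1−α)(π/L)² ≥ α − c, i.e. α ≤ ((π/L)² + c)/((π/L)² + 1) = (1 + c(L/π)²)/(1 + (L/π)²). With (π/L)² = 4*π^2 and c = 5/7, the largest admissible constant is α = ((π/L)² + c)/((π/L)² + 1).
Simplifying, α = (5 + 28*π^2)/(7*(1 + 4*π^2)).


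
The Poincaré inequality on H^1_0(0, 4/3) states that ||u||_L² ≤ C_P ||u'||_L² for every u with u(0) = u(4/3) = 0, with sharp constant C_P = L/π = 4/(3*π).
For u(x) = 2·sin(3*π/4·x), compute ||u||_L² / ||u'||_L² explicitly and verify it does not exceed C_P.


||u||_L² / ||u'||_L² = 4/(3*π) = C_P.

u(x) = 2·sin(3*π/4·x), so u'(x) = 3*π*cos(3*π*x/4)/2.
Writing u(x) = A·sin(kπx/L) with A = 2 and k = 1, use ∫_0^L sin²(kπx/L) dx = L/2 and ∫_0^L cos²(kπx/L) dx = L/2.
u² = 4·sin²(3*π/4·x) and (u')² = 9*π^2/4·cos²(3*π/4·x), and each of sin², cos² integrates to L/2 = 2/3 over (0, 4/3).
∫_0^4/3 u² dx = 8/3, so ||u||_L² = 2*sqrt(6)/3.
∫_0^4/3 (u')² dx = 3*π^2/2, so ||u'||_L² = sqrt(6)*π/2.
Ratio ||u||_L² / ||u'||_L² = 4/(3*π).
Sharp Poincaré constant on H^1_0(0, 4/3) is C_P = L/π = 4/(3*π), achieved by sin(3*π/4·x).
This is the k = 1 eigenfunction (up to amplitude), so the ratio equals the sharp Poincaré constant exactly.


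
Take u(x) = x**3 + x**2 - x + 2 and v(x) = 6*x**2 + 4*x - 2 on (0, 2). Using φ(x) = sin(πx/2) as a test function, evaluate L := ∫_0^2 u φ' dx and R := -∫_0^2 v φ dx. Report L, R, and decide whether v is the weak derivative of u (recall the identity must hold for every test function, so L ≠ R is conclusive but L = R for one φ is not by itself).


LHS = -28/π + 96/π^3, RHS = -56/π + 192/π^3. No, v is not the weak derivative of u.

u(x) = x**3 + x**2 - x + 2, classical derivative u'(x) = 3*x**2 + 2*x - 1.
φ(x) = sin(πx/2), so φ'(x) = π*cos(π*x/2)/2.
Note φ(0) = φ(2) = 0, so the boundary term u·φ vanishes.
LHS = ∫_0^2 u(x) φ'(x) dx = ∫_0^2 (π*x^3*cos(π*x/2)/2 + π*x^2*cos(π*x/2)/2 - π*x*cos(π*x/2)/2 + π*cos(π*x/2)) dx. Term by term:
  ∫_0^2 π*cos(π*x/2) dx = 0;  ∫_0^2 π*x^2*cos(π*x/2)/2 dx = -8/π;  ∫_0^2 π*x^3*cos(π*x/2)/2 dx = -24/π + 96/π^3;
  ∫_0^2 -π*x*cos(π*x/2)/2 dx = 4/π.
Sum: 0 − 8/π + -24/π + 96/π^3 + 4/π = -28/π + 96/π^3.
So LHS = -28/π + 96/π^3.
∫_0^2 v(x) φ(x) dx = ∫_0^2 (6*x^2*sin(π*x/2) + 4*x*sin(π*x/2) - 2*sin(π*x/2)) dx. Term by term:
  ∫_0^2 -2*sin(π*x/2) dx = -8/π;  ∫_0^2 4*x*sin(π*x/2) dx = 16/π;  ∫_0^2 6*x^2*sin(π*x/2) dx = -192/π^3 + 48/π.
Sum: -8/π + 16/π + -192/π^3 + 48/π = -192/π^3 + 56/π.
So RHS = -∫_0^2 v(x) φ(x) dx = -56/π + 192/π^3.
LHS − RHS = -96/π^3 + 28/π ≠ 0, so the identity fails.
(For a valid weak derivative the identity must hold for EVERY test function, in particular this one. The failure shows v is NOT the weak derivative of u.)
Correct weak derivative would be u'(x) = 3*x**2 + 2*x - 1.


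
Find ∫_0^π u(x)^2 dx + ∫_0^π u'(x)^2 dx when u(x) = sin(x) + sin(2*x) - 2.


||u||_{H^1(0,π)}^2 = -8 + 15*π/2

u'(x) = cos(x) + 2*cos(2*x).
Expand u² and (u')² and integrate term by term on (0, π), using: for integers n ≥ 1, ∫_0^π sin²(nx) dx = ∫_0^π cos²(nx) dx = π/2; for n ≠ n', ∫_0^π sin(nx)sin(n'x) dx = ∫_0^π cos(nx)cos(n'x) dx = 0; and by product-to-sum, ∫_0^π sin(nx)cos(n'x) dx = ½∫_0^π [sin((n+n')x) + sin((n−n')x)] dx, which is 0 when n+n' is even and 2n/(n²−n'²) when n+n' is odd (it need not vanish on (0, π)). For the constant mode: ∫_0^π 1 dx = π, ∫_0^π cos(nx) dx = 0, ∫_0^π sin(nx) dx = (1−(−1)^n)/n.
  u² squared terms: (-2)²·∫1 dx = 4·π = 4*π;  (1)²·∫sin(x)² dx = 1·π/2 = π/2;  (1)²·∫sin(2x)² dx = 1·π/2 = π/2.
  u² cross terms: 2·(-2)·(1)·∫1·sin(x) dx = -4·(2) = -8;  2·(-2)·(1)·∫1·sin(2x) dx = -4·(0) = 0;  2·(1)·(1)·∫sin(x)·sin(2x) dx = 2·(0) = 0.
  So ∫_0^π u² dx = 4*π + π/2 + π/2 − 8 + 0 + 0 = -8 + 5*π.
  (u')² squared terms: (2)²·∫cos(2x)² dx = 4·π/2 = 2*π;  (1)²·∫cos(x)² dx = 1·π/2 = π/2.
  (u')² cross terms: 2·(2)·(1)·∫cos(2x)·cos(x) dx = 4·(0) = 0.
  So ∫_0^π (u')² dx = 2*π + π/2 + 0 = 5*π/2.
||u||_{H^1}^2 = (-8 + 5*π) + (5*π/2) = -8 + 15*π/2.


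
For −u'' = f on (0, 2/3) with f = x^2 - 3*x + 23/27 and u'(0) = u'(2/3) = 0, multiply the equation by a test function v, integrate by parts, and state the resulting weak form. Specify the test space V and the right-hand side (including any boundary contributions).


V = H^1(0, 2/3) (no boundary constraint on v; u is determined up to an additive constant); weak form: ∫_0^2/3 u'v' dx = ∫_0^2/3 (x^2 - 3*x + 23/27) v dx for all v ∈ V.

Multiply both sides by a test function v and integrate from 0 to 2/3:
  ∫_0^2/3 −u''(x) v(x) dx = ∫_0^2/3 f(x) v(x) dx.
Integrate the LHS by parts once:
  ∫_0^2/3 −u'' v dx = −[u'(x) v(x)]_0^2/3 + ∫_0^2/3 u'(x) v'(x) dx.
Thus ∫_0^2/3 u'(x) v'(x) dx = ∫_0^2/3 f(x) v(x) dx + [u'(x) v(x)]_0^2/3.
Choose V so that boundary terms are either known or forced to vanish.
u has homogeneous Neumann: u'(0) = u'(2/3) = 0. So [u' v]_0^2/3 = 0·v(2/3) − 0·v(0) = 0 for any v; take V = H^1(0, 2/3).
Weak formulation: find u (satisfying any essential BC) such that ∫_0^2/3 u'(x) v'(x) dx = ∫_0^2/3 f v dx for all v ∈ V (homogeneous Neumann, so boundary terms vanish).
Substituting f(x) = x^2 - 3*x + 23/27, the right-hand side is ∫_0^2/3 (x^2 - 3*x + 23/27) v dx.
Compatibility check (pure Neumann): taking v ≡ 1 ∈ V gives 0 = ∫_0^2/3 f dx + (0) − (0), i.e. ∫_0^2/3 f dx must equal u'(0) − u'(2/3) = 0. Indeed ∫_0^2/3 (x^2 - 3*x + 23/27) dx = 0, so the data are compatible. The solution is then unique only up to an additive constant (fix it e.g. by requiring ∫_0^2/3 u dx = 0).


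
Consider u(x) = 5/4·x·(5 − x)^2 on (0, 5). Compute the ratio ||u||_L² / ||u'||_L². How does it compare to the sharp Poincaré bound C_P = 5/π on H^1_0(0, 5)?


||u||_L² / ||u'||_L² = 5*sqrt(14)/14 < C_P = 5/π.

u(x) = 5/4·x·(5 − x)^2, so u'(x) = 15*x^2/4 - 25*x + 125/4.
u(x) = 5/4·x·(5 − x)^2 vanishes at x = 0 and x = 5, so u ∈ H^1_0(0, 5). Differentiate via the product rule and integrate the resulting polynomials term by term.
  ∫_0^5 u² dx = ∫_0^5 (25*x^6/16 - 125*x^5/4 + 1875*x^4/8 - 3125*x^3/4 + 15625*x^2/16) dx. Term by term:
    ∫_0^5 25*x^6/16 dx = 1953125/112;  ∫_0^5 -125*x^5/4 dx = -1953125/24;  ∫_0^5 1875*x^4/8 dx = 1171875/8;
    ∫_0^5 -3125*x^3/4 dx = -1953125/16;  ∫_0^5 15625*x^2/16 dx = 1953125/48.
  Sum: 1953125/112 − 1953125/24 + 1171875/8 − 1953125/16 + 1953125/48 = 390625/336.
  ∫_0^5 (u')² dx = ∫_0^5 (225*x^4/16 - 375*x^3/2 + 6875*x^2/8 - 3125*x/2 + 15625/16) dx. Term by term:
    ∫_0^5 225*x^4/16 dx = 140625/16;  ∫_0^5 -375*x^3/2 dx = -234375/8;  ∫_0^5 6875*x^2/8 dx = 859375/24;
    ∫_0^5 -3125*x/2 dx = -78125/4;  ∫_0^5 15625/16 dx = 78125/16.
  Sum: 140625/16 − 234375/8 + 859375/24 − 78125/4 + 78125/16 = 15625/24.
∫_0^5 u² dx = 390625/336, so ||u||_L² = 625*sqrt(21)/84.
∫_0^5 (u')² dx = 15625/24, so ||u'||_L² = 125*sqrt(6)/12.
Ratio ||u||_L² / ||u'||_L² = 5*sqrt(14)/14.
Sharp Poincaré constant on H^1_0(0, 5) is C_P = L/π = 5/π, achieved by sin(π/5·x).
A polynomial bump cannot attain the sharp Poincaré constant (only the first sine eigenfunction does), so the ratio is strictly less than C_P, consistent with ||u||_L² ≤ C_P ||u'||_L².


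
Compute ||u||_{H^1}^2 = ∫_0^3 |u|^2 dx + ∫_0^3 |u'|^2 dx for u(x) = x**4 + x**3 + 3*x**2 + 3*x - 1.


||u||_{H^1}^2 = 588171/28

The H^1 norm (squared) on an interval (0, L) is
  ||u||_{H^1}^2 = ∫_0^L u(x)^2 dx + ∫_0^L u'(x)^2 dx.
Compute u'(x) = 4*x**3 + 3*x**2 + 6*x + 3.
Then u(x)^2 = x**8 + 2*x**7 + 7*x**6 + 12*x**5 + 13*x**4 + 16*x**3 + 3*x**2 - 6*x + 1 and u'(x)^2 = 16*x**6 + 24*x**5 + 57*x**4 + 60*x**3 + 54*x**2 + 36*x + 9.
Integrate each monomial from 0 to 3 using ∫_0^3 c·x^n dx = c·3^(n+1)/(n+1):
  ∫_0^3 u(x)^2 dx = ∫_0^3 (x^8 + 2*x^7 + 7*x^6 + 12*x^5 + 13*x^4 + 16*x^3 + 3*x^2 - 6*x + 1) dx. Term by term:
    ∫_0^3 x^8 dx = 2187;  ∫_0^3 2*x^7 dx = 6561/4;  ∫_0^3 7*x^6 dx = 2187;
    ∫_0^3 12*x^5 dx = 1458;  ∫_0^3 13*x^4 dx = 3159/5;  ∫_0^3 16*x^3 dx = 324;
    ∫_0^3 3*x^2 dx = 27;  ∫_0^3 -6*x dx = -27;  ∫_0^3 1 dx = 3.
  Sum: 2187 + 6561/4 + 2187 + 1458 + 3159/5 + 324 + 27 − 27 + 3 = 168621/20.
  ∫_0^3 u'(x)^2 dx = ∫_0^3 (16*x^6 + 24*x^5 + 57*x^4 + 60*x^3 + 54*x^2 + 36*x + 9) dx. Term by term:
    ∫_0^3 16*x^6 dx = 34992/7;  ∫_0^3 24*x^5 dx = 2916;  ∫_0^3 57*x^4 dx = 13851/5;
    ∫_0^3 60*x^3 dx = 1215;  ∫_0^3 54*x^2 dx = 486;  ∫_0^3 36*x dx = 162;
    ∫_0^3 9 dx = 27.
  Sum: 34992/7 + 2916 + 13851/5 + 1215 + 486 + 162 + 27 = 440127/35.
Adding: ||u||_{H^1}^2 = 168621/20 + 440127/35 = 588171/28.


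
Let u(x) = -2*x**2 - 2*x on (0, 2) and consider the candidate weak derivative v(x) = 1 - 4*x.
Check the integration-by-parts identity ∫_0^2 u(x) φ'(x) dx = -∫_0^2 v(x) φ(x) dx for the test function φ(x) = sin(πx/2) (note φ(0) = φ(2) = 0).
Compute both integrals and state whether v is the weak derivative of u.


LHS = 24/π, RHS = 12/π. No, v is not the weak derivative of u.

u(x) = -2*x**2 - 2*x, classical derivative u'(x) = -4*x - 2.
φ(x) = sin(πx/2), so φ'(x) = π*cos(π*x/2)/2.
Note φ(0) = φ(2) = 0, so the boundary term u·φ vanishes.
LHS = ∫_0^2 u(x) φ'(x) dx = ∫_0^2 (-π*x^2*cos(π*x/2) - π*x*cos(π*x/2)) dx. Term by term:
  ∫_0^2 -π*x*cos(π*x/2) dx = 8/π;  ∫_0^2 -π*x^2*cos(π*x/2) dx = 16/π.
Sum: 8/π + 16/π = 24/π.
So LHS = 24/π.
∫_0^2 v(x) φ(x) dx = ∫_0^2 (-4*x*sin(π*x/2) + sin(π*x/2)) dx. Term by term:
  ∫_0^2 -4*x*sin(π*x/2) dx = -16/π;  ∫_0^2 sin(π*x/2) dx = 4/π.
Sum: -16/π + 4/π = -12/π.
So RHS = -∫_0^2 v(x) φ(x) dx = 12/π.
LHS − RHS = 12/π ≠ 0, so the identity fails.
(For a valid weak derivative the identity must hold for EVERY test function, in particular this one. The failure shows v is NOT the weak derivative of u.)
Correct weak derivative would be u'(x) = -4*x - 2.


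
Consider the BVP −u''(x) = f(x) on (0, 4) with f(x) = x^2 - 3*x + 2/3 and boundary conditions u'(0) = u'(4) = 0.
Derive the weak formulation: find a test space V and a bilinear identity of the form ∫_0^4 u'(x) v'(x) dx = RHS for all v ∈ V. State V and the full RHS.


V = H^1(0, 4) (no boundary constraint on v; u is determined up to an additive constant); weak form: ∫_0^4 u'v' dx = ∫_0^4 (x^2 - 3*x + 2/3) v dx for all v ∈ V.

Multiply both sides by a test function v and integrate from 0 to 4:
  ∫_0^4 −u''(x) v(x) dx = ∫_0^4 f(x) v(x) dx.
Integrate the LHS by parts once:
  ∫_0^4 −u'' v dx = −[u'(x) v(x)]_0^4 + ∫_0^4 u'(x) v'(x) dx.
Thus ∫_0^4 u'(x) v'(x) dx = ∫_0^4 f(x) v(x) dx + [u'(x) v(x)]_0^4.
Choose V so that boundary terms are either known or forced to vanish.
u has homogeneous Neumann: u'(0) = u'(4) = 0. So [u' v]_0^4 = 0·v(4) − 0·v(0) = 0 for any v; take V = H^1(0, 4).
Weak formulation: find u (satisfying any essential BC) such that ∫_0^4 u'(x) v'(x) dx = ∫_0^4 f v dx for all v ∈ V (homogeneous Neumann, so boundary terms vanish).
Substituting f(x) = x^2 - 3*x + 2/3, the right-hand side is ∫_0^4 (x^2 - 3*x + 2/3) v dx.
Compatibility check (pure Neumann): taking v ≡ 1 ∈ V gives 0 = ∫_0^4 f dx + (0) − (0), i.e. ∫_0^4 f dx must equal u'(0) − u'(4) = 0. Indeed ∫_0^4 (x^2 - 3*x + 2/3) dx = 0, so the data are compatible. The solution is then unique only up to an additive constant (fix it e.g. by requiring ∫_0^4 u dx = 0).


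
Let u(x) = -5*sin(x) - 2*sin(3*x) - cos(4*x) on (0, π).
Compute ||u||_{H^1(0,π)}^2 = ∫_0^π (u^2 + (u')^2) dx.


||u||_{H^1(0,π)}^2 = -1700/21 + 107*π/2

u'(x) = 4*sin(4*x) - 5*cos(x) - 6*cos(3*x).
Expand u² and (u')² and integrate term by term on (0, π), using: for integers n ≥ 1, ∫_0^π sin²(nx) dx = ∫_0^π cos²(nx) dx = π/2; for n ≠ n', ∫_0^π sin(nx)sin(n'x) dx = ∫_0^π cos(nx)cos(n'x) dx = 0; and by product-to-sum, ∫_0^π sin(nx)cos(n'x) dx = ½∫_0^π [sin((n+n')x) + sin((n−n')x)] dx, which is 0 when n+n' is even and 2n/(n²−n'²) when n+n' is odd (it need not vanish on (0, π)).
  u² squared terms: (-1)²·∫cos(4x)² dx = 1·π/2 = π/2;  (-5)²·∫sin(x)² dx = 25·π/2 = 25*π/2;  (-2)²·∫sin(3x)² dx = 4·π/2 = 2*π.
  u² cross terms: 2·(-1)·(-5)·∫cos(4x)·sin(x) dx = 10·(-2/15) = -4/3;  2·(-1)·(-2)·∫cos(4x)·sin(3x) dx = 4·(-6/7) = -24/7;  2·(-5)·(-2)·∫sin(x)·sin(3x) dx = 20·(0) = 0.
  So ∫_0^π u² dx = π/2 + 25*π/2 + 2*π − 4/3 − 24/7 + 0 = -100/21 + 15*π.
  (u')² squared terms: (-6)²·∫cos(3x)² dx = 36·π/2 = 18*π;  (-5)²·∫cos(x)² dx = 25·π/2 = 25*π/2;  (4)²·∫sin(4x)² dx = 16·π/2 = 8*π.
  (u')² cross terms: 2·(-6)·(-5)·∫cos(3x)·cos(x) dx = 60·(0) = 0;  2·(-6)·(4)·∫cos(3x)·sin(4x) dx = -48·(8/7) = -384/7;  2·(-5)·(4)·∫cos(x)·sin(4x) dx = -40·(8/15) = -64/3.
  So ∫_0^π (u')² dx = 18*π + 25*π/2 + 8*π + 0 − 384/7 − 64/3 = -1600/21 + 77*π/2.
||u||_{H^1}^2 = (-100/21 + 15*π) + (-1600/21 + 77*π/2) = -1700/21 + 107*π/2.


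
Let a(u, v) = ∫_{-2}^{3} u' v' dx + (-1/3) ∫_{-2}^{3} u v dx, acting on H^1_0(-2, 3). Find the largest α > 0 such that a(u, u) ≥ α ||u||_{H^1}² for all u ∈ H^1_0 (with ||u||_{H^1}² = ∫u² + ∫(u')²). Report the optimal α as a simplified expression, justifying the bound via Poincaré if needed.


α = (-25/3 + π^2)/(π^2 + 25)

Coercivity of a(·,·) on H^1_0(-2, 3) means a(u, u) ≥ α ||u||_{H^1}² for every u ∈ H^1_0.
The interval has length L = 5, and Poincaré/coercivity depend only on L. Here a(u, u) = ∫(u')² + (-1/3)·∫u².
Here c = -1/3 < 0 with |c| < (π/L)² = π^2/25, so coercivity still holds. The condition a(u,u) ≥ α||u||_{H^1}² reads (1−α)∫(u')² ≥ (α−c)∫u². Any admissible α is ≤ 1 (rapidly oscillating u have ∫u²/∫(u')² → 0), and α = 1 would force 0 ≥ (1−c)∫u², impossible since c < 1; so 1−α > 0. By the sharp Poincaré inequality on H^1_0 of an interval of length L, ∫(u')² ≥ (π/L)²∫u² with equality for the first sine mode sin(π(x−x₀)/L) (x₀ the left endpoint), so the inequality holds for all u iff (1−α)(π/L)² ≥ α − c, i.e. α ≤ ((π/L)² + c)/((π/L)² + 1) = (1 + c(L/π)²)/(1 + (L/π)²). (Direct route, valid since c ≤ 0: Poincaré gives c∫u² ≥ c(L/π)²∫(u')², so a(u,u) ≥ (1 + c(L/π)²)∫(u')², while ||u||_{H^1}² ≤ (1 + (L/π)²)∫(u')²; dividing yields the same α.) With (π/L)² = π^2/25 and c = -1/3, the largest admissible constant is α = ((π/L)² + c)/((π/L)² + 1).
Simplifying, α = (-25/3 + π^2)/(π^2 + 25).


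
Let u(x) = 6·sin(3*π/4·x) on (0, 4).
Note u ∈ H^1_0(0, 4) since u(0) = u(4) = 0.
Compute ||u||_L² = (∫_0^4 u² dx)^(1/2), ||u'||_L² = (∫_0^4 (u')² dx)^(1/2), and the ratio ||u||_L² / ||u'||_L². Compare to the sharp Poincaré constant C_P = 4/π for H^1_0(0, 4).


||u||_L² / ||u'||_L² = 4/(3*π) < C_P = 4/π.

u(x) = 6·sin(3*π/4·x), so u'(x) = 9*π*cos(3*π*x/4)/2.
Writing u(x) = A·sin(kπx/L) with A = 6 and k = 3, use ∫_0^L sin²(kπx/L) dx = L/2 and ∫_0^L cos²(kπx/L) dx = L/2.
u² = 36·sin²(3*π/4·x) and (u')² = 81*π^2/4·cos²(3*π/4·x), and each of sin², cos² integrates to L/2 = 2 over (0, 4).
∫_0^4 u² dx = 72, so ||u||_L² = 6*sqrt(2).
∫_0^4 (u')² dx = 81*π^2/2, so ||u'||_L² = 9*sqrt(2)*π/2.
Ratio ||u||_L² / ||u'||_L² = 4/(3*π).
Sharp Poincaré constant on H^1_0(0, 4) is C_P = L/π = 4/π, achieved by sin(π/4·x).
This is the k = 3 harmonic; the ratio L/(kπ) is strictly less than C_P = L/π, consistent with the sharp inequality ||u||_L² ≤ C_P ||u'||_L².


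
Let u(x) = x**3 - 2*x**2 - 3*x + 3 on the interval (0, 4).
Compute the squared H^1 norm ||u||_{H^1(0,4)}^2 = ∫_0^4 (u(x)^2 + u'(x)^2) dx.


||u||_{H^1}^2 = 70648/105

The H^1 norm (squared) on an interval (0, L) is
  ||u||_{H^1}^2 = ∫_0^L u(x)^2 dx + ∫_0^L u'(x)^2 dx.
Compute u'(x) = 3*x**2 - 4*x - 3.
Then u(x)^2 = x**6 - 4*x**5 - 2*x**4 + 18*x**3 - 3*x**2 - 18*x + 9 and u'(x)^2 = 9*x**4 - 24*x**3 - 2*x**2 + 24*x + 9.
Integrate each monomial from 0 to 4 using ∫_0^4 c·x^n dx = c·4^(n+1)/(n+1):
  ∫_0^4 u(x)^2 dx = ∫_0^4 (x^6 - 4*x^5 - 2*x^4 + 18*x^3 - 3*x^2 - 18*x + 9) dx. Term by term:
    ∫_0^4 x^6 dx = 16384/7;  ∫_0^4 -4*x^5 dx = -8192/3;  ∫_0^4 -2*x^4 dx = -2048/5;
    ∫_0^4 18*x^3 dx = 1152;  ∫_0^4 -3*x^2 dx = -64;  ∫_0^4 -18*x dx = -144;
    ∫_0^4 9 dx = 36.
  Sum: 16384/7 − 8192/3 − 2048/5 + 1152 − 64 − 144 + 36 = 18932/105.
  ∫_0^4 u'(x)^2 dx = ∫_0^4 (9*x^4 - 24*x^3 - 2*x^2 + 24*x + 9) dx. Term by term:
    ∫_0^4 9*x^4 dx = 9216/5;  ∫_0^4 -24*x^3 dx = -1536;  ∫_0^4 -2*x^2 dx = -128/3;
    ∫_0^4 24*x dx = 192;  ∫_0^4 9 dx = 36.
  Sum: 9216/5 − 1536 − 128/3 + 192 + 36 = 7388/15.
Adding: ||u||_{H^1}^2 = 18932/105 + 7388/15 = 70648/105.


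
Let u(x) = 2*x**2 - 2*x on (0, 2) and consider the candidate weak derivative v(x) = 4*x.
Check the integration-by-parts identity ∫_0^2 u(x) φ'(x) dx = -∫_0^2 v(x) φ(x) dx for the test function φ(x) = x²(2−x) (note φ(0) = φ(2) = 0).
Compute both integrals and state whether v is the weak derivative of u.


LHS = -56/15, RHS = -32/5. No, v is not the weak derivative of u.

u(x) = 2*x**2 - 2*x, classical derivative u'(x) = 4*x - 2.
φ(x) = x²(2−x), so φ'(x) = x*(4 - 3*x).
Note φ(0) = φ(2) = 0, so the boundary term u·φ vanishes.
LHS = ∫_0^2 u(x) φ'(x) dx = ∫_0^2 (-6*x^4 + 14*x^3 - 8*x^2) dx. Term by term:
  ∫_0^2 -6*x^4 dx = -192/5;  ∫_0^2 14*x^3 dx = 56;  ∫_0^2 -8*x^2 dx = -64/3.
Sum: -192/5 + 56 − 64/3 = -56/15.
So LHS = -56/15.
∫_0^2 v(x) φ(x) dx = ∫_0^2 (-4*x^4 + 8*x^3) dx. Term by term:
  ∫_0^2 -4*x^4 dx = -128/5;  ∫_0^2 8*x^3 dx = 32.
Sum: -128/5 + 32 = 32/5.
So RHS = -∫_0^2 v(x) φ(x) dx = -32/5.
LHS − RHS = 8/3 ≠ 0, so the identity fails.
(For a valid weak derivative the identity must hold for EVERY test function, in particular this one. The failure shows v is NOT the weak derivative of u.)
Correct weak derivative would be u'(x) = 4*x - 2.


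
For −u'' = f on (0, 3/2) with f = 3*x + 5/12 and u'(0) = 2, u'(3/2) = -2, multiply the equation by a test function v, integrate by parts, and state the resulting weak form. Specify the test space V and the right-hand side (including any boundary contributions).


V = H^1(0, 3/2) (v unrestricted at boundary; u is determined up to an additive constant); weak form: ∫_0^3/2 u'v' dx = ∫_0^3/2 (3*x + 5/12) v dx − 2·v(3/2) − 2·v(0) for all v ∈ V.

Multiply both sides by a test function v and integrate from 0 to 3/2:
  ∫_0^3/2 −u''(x) v(x) dx = ∫_0^3/2 f(x) v(x) dx.
Integrate the LHS by parts once:
  ∫_0^3/2 −u'' v dx = −[u'(x) v(x)]_0^3/2 + ∫_0^3/2 u'(x) v'(x) dx.
Thus ∫_0^3/2 u'(x) v'(x) dx = ∫_0^3/2 f(x) v(x) dx + [u'(x) v(x)]_0^3/2.
Choose V so that boundary terms are either known or forced to vanish.
u has inhomogeneous Neumann u'(0) = 2, u'(3/2) = -2. [u' v]_0^3/2 = (-2)·v(3/2) − (2)·v(0) = − 2·v(3/2) − 2·v(0). Take V = H^1(0, 3/2); boundary term becomes part of RHS.
Weak formulation: find u (satisfying any essential BC) such that ∫_0^3/2 u'(x) v'(x) dx = ∫_0^3/2 f v dx − 2·v(3/2) − 2·v(0) for all v ∈ V (Neumann data are natural BCs: they enter the RHS as boundary terms).
Substituting f(x) = 3*x + 5/12, the right-hand side is ∫_0^3/2 (3*x + 5/12) v dx − 2·v(3/2) − 2·v(0).
Compatibility check (pure Neumann): taking v ≡ 1 ∈ V gives 0 = ∫_0^3/2 f dx + (-2) − (2), i.e. ∫_0^3/2 f dx must equal u'(0) − u'(3/2) = 4. Indeed ∫_0^3/2 (3*x + 5/12) dx = 4, so the data are compatible. The solution is then unique only up to an additive constant (fix it e.g. by requiring ∫_0^3/2 u dx = 0).


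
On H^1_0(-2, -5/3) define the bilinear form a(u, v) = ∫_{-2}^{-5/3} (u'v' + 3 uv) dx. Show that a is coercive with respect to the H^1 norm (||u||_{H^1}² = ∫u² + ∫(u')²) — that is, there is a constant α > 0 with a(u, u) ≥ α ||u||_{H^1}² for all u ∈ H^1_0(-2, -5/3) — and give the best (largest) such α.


α = 1

Coercivity of a(·,·) on H^1_0(-2, -5/3) means a(u, u) ≥ α ||u||_{H^1}² for every u ∈ H^1_0.
The interval has length L = 1/3, and Poincaré/coercivity depend only on L. Here a(u, u) = ∫(u')² + (3)·∫u².
Here c = 3 ≥ 1, so a(u,u) = ∫(u')² + c∫u² ≥ ∫(u')² + ∫u² = ||u||_{H^1}², i.e. α = 1 works. No larger α is possible: a(u,u) ≥ α||u||_{H^1}² means (1−α)∫(u')² ≥ (α−c)∫u², and for the modes u_n = sin(nπ(x−x₀)/L) (x₀ the left endpoint) one has ∫u_n²/∫(u_n')² = (L/(nπ))² → 0, so a(u_n,u_n)/||u_n||_{H^1}² → 1. Hence the optimal constant is α = 1.
Therefore α = 1.


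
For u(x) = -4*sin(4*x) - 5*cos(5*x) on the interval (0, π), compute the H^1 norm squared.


||u||_{H^1(0,π)}^2 = -8320/9 + 461*π

u'(x) = 25*sin(5*x) - 16*cos(4*x).
Expand u² and (u')² and integrate term by term on (0, π), using: for integers n ≥ 1, ∫_0^π sin²(nx) dx = ∫_0^π cos²(nx) dx = π/2; for n ≠ n', ∫_0^π sin(nx)sin(n'x) dx = ∫_0^π cos(nx)cos(n'x) dx = 0; and by product-to-sum, ∫_0^π sin(nx)cos(n'x) dx = ½∫_0^π [sin((n+n')x) + sin((n−n')x)] dx, which is 0 when n+n' is even and 2n/(n²−n'²) when n+n' is odd (it need not vanish on (0, π)).
  u² squared terms: (-5)²·∫cos(5x)² dx = 25·π/2 = 25*π/2;  (-4)²·∫sin(4x)² dx = 16·π/2 = 8*π.
  u² cross terms: 2·(-5)·(-4)·∫cos(5x)·sin(4x) dx = 40·(-8/9) = -320/9.
  So ∫_0^π u² dx = 25*π/2 + 8*π − 320/9 = -320/9 + 41*π/2.
  (u')² squared terms: (-16)²·∫cos(4x)² dx = 256·π/2 = 128*π;  (25)²·∫sin(5x)² dx = 625·π/2 = 625*π/2.
  (u')² cross terms: 2·(-16)·(25)·∫cos(4x)·sin(5x) dx = -800·(10/9) = -8000/9.
  So ∫_0^π (u')² dx = 128*π + 625*π/2 − 8000/9 = -8000/9 + 881*π/2.
||u||_{H^1}^2 = (-320/9 + 41*π/2) + (-8000/9 + 881*π/2) = -8320/9 + 461*π.


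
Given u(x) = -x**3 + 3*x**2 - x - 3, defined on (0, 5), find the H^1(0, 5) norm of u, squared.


||u||_{H^1}^2 = 71975/21

The H^1 norm (squared) on an interval (0, L) is
  ||u||_{H^1}^2 = ∫_0^L u(x)^2 dx + ∫_0^L u'(x)^2 dx.
Compute u'(x) = -3*x**2 + 6*x - 1.
Then u(x)^2 = x**6 - 6*x**5 + 11*x**4 - 17*x**2 + 6*x + 9 and u'(x)^2 = 9*x**4 - 36*x**3 + 42*x**2 - 12*x + 1.
Integrate each monomial from 0 to 5 using ∫_0^5 c·x^n dx = c·5^(n+1)/(n+1):
  ∫_0^5 u(x)^2 dx = ∫_0^5 (x^6 - 6*x^5 + 11*x^4 - 17*x^2 + 6*x + 9) dx. Term by term:
    ∫_0^5 x^6 dx = 78125/7;  ∫_0^5 -6*x^5 dx = -15625;  ∫_0^5 11*x^4 dx = 6875;
    ∫_0^5 -17*x^2 dx = -2125/3;  ∫_0^5 6*x dx = 75;  ∫_0^5 9 dx = 45.
  Sum: 78125/7 − 15625 + 6875 − 2125/3 + 75 + 45 = 38270/21.
  ∫_0^5 u'(x)^2 dx = ∫_0^5 (9*x^4 - 36*x^3 + 42*x^2 - 12*x + 1) dx. Term by term:
    ∫_0^5 9*x^4 dx = 5625;  ∫_0^5 -36*x^3 dx = -5625;  ∫_0^5 42*x^2 dx = 1750;
    ∫_0^5 -12*x dx = -150;  ∫_0^5 1 dx = 5.
  Sum: 5625 − 5625 + 1750 − 150 + 5 = 1605.
Adding: ||u||_{H^1}^2 = 38270/21 + 1605 = 71975/21.


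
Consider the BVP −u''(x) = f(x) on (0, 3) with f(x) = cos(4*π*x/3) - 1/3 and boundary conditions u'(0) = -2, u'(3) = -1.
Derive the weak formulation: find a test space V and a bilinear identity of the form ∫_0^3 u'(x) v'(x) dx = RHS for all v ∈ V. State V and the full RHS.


V = H^1(0, 3) (v unrestricted at boundary; u is determined up to an additive constant); weak form: ∫_0^3 u'v' dx = ∫_0^3 (cos(4*π*x/3) - 1/3) v dx − v(3) + 2·v(0) for all v ∈ V.

Multiply both sides by a test function v and integrate from 0 to 3:
  ∫_0^3 −u''(x) v(x) dx = ∫_0^3 f(x) v(x) dx.
Integrate the LHS by parts once:
  ∫_0^3 −u'' v dx = −[u'(x) v(x)]_0^3 + ∫_0^3 u'(x) v'(x) dx.
Thus ∫_0^3 u'(x) v'(x) dx = ∫_0^3 f(x) v(x) dx + [u'(x) v(x)]_0^3.
Choose V so that boundary terms are either known or forced to vanish.
u has inhomogeneous Neumann u'(0) = -2, u'(3) = -1. [u' v]_0^3 = (-1)·v(3) − (-2)·v(0) = − v(3) + 2·v(0). Take V = H^1(0, 3); boundary term becomes part of RHS.
Weak formulation: find u (satisfying any essential BC) such that ∫_0^3 u'(x) v'(x) dx = ∫_0^3 f v dx − v(3) + 2·v(0) for all v ∈ V (Neumann data are natural BCs: they enter the RHS as boundary terms).
Substituting f(x) = cos(4*π*x/3) - 1/3, the right-hand side is ∫_0^3 (cos(4*π*x/3) - 1/3) v dx − v(3) + 2·v(0).
Compatibility check (pure Neumann): taking v ≡ 1 ∈ V gives 0 = ∫_0^3 f dx + (-1) − (-2), i.e. ∫_0^3 f dx must equal u'(0) − u'(3) = -1. Indeed ∫_0^3 (cos(4*π*x/3) - 1/3) dx = -1, so the data are compatible. The solution is then unique only up to an additive constant (fix it e.g. by requiring ∫_0^3 u dx = 0).


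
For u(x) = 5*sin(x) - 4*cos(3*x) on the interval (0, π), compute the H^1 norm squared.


||u||_{H^1(0,π)}^2 = 105*π

u'(x) = 12*sin(3*x) + 5*cos(x).
Expand u² and (u')² and integrate term by term on (0, π), using: for integers n ≥ 1, ∫_0^π sin²(nx) dx = ∫_0^π cos²(nx) dx = π/2; for n ≠ n', ∫_0^π sin(nx)sin(n'x) dx = ∫_0^π cos(nx)cos(n'x) dx = 0; and by product-to-sum, ∫_0^π sin(nx)cos(n'x) dx = ½∫_0^π [sin((n+n')x) + sin((n−n')x)] dx, which is 0 when n+n' is even and 2n/(n²−n'²) when n+n' is odd (it need not vanish on (0, π)).
  u² squared terms: (-4)²·∫cos(3x)² dx = 16·π/2 = 8*π;  (5)²·∫sin(x)² dx = 25·π/2 = 25*π/2.
  u² cross terms: 2·(-4)·(5)·∫cos(3x)·sin(x) dx = -40·(0) = 0.
  So ∫_0^π u² dx = 8*π + 25*π/2 + 0 = 41*π/2.
  (u')² squared terms: (5)²·∫cos(x)² dx = 25·π/2 = 25*π/2;  (12)²·∫sin(3x)² dx = 144·π/2 = 72*π.
  (u')² cross terms: 2·(5)·(12)·∫cos(x)·sin(3x) dx = 120·(0) = 0.
  So ∫_0^π (u')² dx = 25*π/2 + 72*π + 0 = 169*π/2.
||u||_{H^1}^2 = (41*π/2) + (169*π/2) = 105*π.


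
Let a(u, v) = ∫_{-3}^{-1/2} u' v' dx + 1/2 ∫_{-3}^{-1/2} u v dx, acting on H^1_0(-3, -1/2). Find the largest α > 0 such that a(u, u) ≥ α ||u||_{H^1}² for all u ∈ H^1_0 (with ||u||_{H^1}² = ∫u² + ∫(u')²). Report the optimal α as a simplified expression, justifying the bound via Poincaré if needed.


α = (25 + 8*π^2)/(2*(25 + 4*π^2))

Coercivity of a(·,·) on H^1_0(-3, -1/2) means a(u, u) ≥ α ||u||_{H^1}² for every u ∈ H^1_0.
The interval has length L = 5/2, and Poincaré/coercivity depend only on L. Here a(u, u) = ∫(u')² + (1/2)·∫u².
Here 0 < c = 1/2 < 1. The condition a(u,u) ≥ α||u||_{H^1}² reads (1−α)∫(u')² ≥ (α−c)∫u². Any admissible α is ≤ 1 (rapidly oscillating u have ∫u²/∫(u')² → 0), and α = 1 would force 0 ≥ (1−c)∫u², impossible since c < 1; so 1−α > 0. By the sharp Poincaré inequality on H^1_0 of an interval of length L, ∫(u')² ≥ (π/L)²∫u² with equality for the first sine mode sin(π(x−x₀)/L) (x₀ the left endpoint), so the inequality holds for all u iff (1−α)(π/L)² ≥ α − c, i.e. α ≤ ((π/L)² + c)/((π/L)² + 1) = (1 + c(L/π)²)/(1 + (L/π)²). With (π/L)² = 4*π^2/25 and c = 1/2, the largest admissible constant is α = ((π/L)² + c)/((π/L)² + 1).
Simplifying, α = (25 + 8*π^2)/(2*(25 + 4*π^2)).


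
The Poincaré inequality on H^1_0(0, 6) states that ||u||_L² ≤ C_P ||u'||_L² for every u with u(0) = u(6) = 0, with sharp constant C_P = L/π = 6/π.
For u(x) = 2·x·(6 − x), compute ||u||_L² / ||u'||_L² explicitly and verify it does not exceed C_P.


||u||_L² / ||u'||_L² = 3*sqrt(10)/5 < C_P = 6/π.

u(x) = 2·x·(6 − x), so u'(x) = 12 - 4*x.
u(x) = 2·x·(6 − x) vanishes at x = 0 and x = 6, so u ∈ H^1_0(0, 6). Differentiate via the product rule and integrate the resulting polynomials term by term.
  ∫_0^6 u² dx = ∫_0^6 (4*x^4 - 48*x^3 + 144*x^2) dx. Term by term:
    ∫_0^6 4*x^4 dx = 31104/5;  ∫_0^6 -48*x^3 dx = -15552;  ∫_0^6 144*x^2 dx = 10368.
  Sum: 31104/5 − 15552 + 10368 = 5184/5.
  ∫_0^6 (u')² dx = ∫_0^6 (16*x^2 - 96*x + 144) dx. Term by term:
    ∫_0^6 16*x^2 dx = 1152;  ∫_0^6 -96*x dx = -1728;  ∫_0^6 144 dx = 864.
  Sum: 1152 − 1728 + 864 = 288.
∫_0^6 u² dx = 5184/5, so ||u||_L² = 72*sqrt(5)/5.
∫_0^6 (u')² dx = 288, so ||u'||_L² = 12*sqrt(2).
Ratio ||u||_L² / ||u'||_L² = 3*sqrt(10)/5.
Sharp Poincaré constant on H^1_0(0, 6) is C_P = L/π = 6/π, achieved by sin(π/6·x).
A polynomial bump cannot attain the sharp Poincaré constant (only the first sine eigenfunction does), so the ratio is strictly less than C_P, consistent with ||u||_L² ≤ C_P ||u'||_L².


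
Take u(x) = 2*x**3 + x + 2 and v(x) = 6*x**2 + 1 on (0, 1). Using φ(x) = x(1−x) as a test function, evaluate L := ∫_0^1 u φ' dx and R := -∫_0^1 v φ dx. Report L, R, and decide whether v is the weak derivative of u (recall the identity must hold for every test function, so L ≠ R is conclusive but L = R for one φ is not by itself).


LHS = -7/15, RHS = -7/15. Yes, v = u' weakly.

u(x) = 2*x**3 + x + 2, classical derivative u'(x) = 6*x**2 + 1.
φ(x) = x(1−x), so φ'(x) = 1 - 2*x.
Note φ(0) = φ(1) = 0, so the boundary term u·φ vanishes.
LHS = ∫_0^1 u(x) φ'(x) dx = ∫_0^1 (-4*x^4 + 2*x^3 - 2*x^2 - 3*x + 2) dx. Term by term:
  ∫_0^1 -4*x^4 dx = -4/5;  ∫_0^1 2*x^3 dx = 1/2;  ∫_0^1 -2*x^2 dx = -2/3;
  ∫_0^1 -3*x dx = -3/2;  ∫_0^1 2 dx = 2.
Sum: -4/5 + 1/2 − 2/3 − 3/2 + 2 = -7/15.
So LHS = -7/15.
∫_0^1 v(x) φ(x) dx = ∫_0^1 (-6*x^4 + 6*x^3 - x^2 + x) dx. Term by term:
  ∫_0^1 -6*x^4 dx = -6/5;  ∫_0^1 6*x^3 dx = 3/2;  ∫_0^1 -x^2 dx = -1/3;
  ∫_0^1 x dx = 1/2.
Sum: -6/5 + 3/2 − 1/3 + 1/2 = 7/15.
So RHS = -∫_0^1 v(x) φ(x) dx = -7/15.
LHS = RHS, so the identity holds for this test φ.
Moreover u is smooth here and v(x) = u'(x) = 6*x**2 + 1 pointwise, so the identity holds for every test function. Hence v is the weak derivative of u.


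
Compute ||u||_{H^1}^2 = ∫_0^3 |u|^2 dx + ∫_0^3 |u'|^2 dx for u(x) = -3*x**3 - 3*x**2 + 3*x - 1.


||u||_{H^1}^2 = 358962/35

The H^1 norm (squared) on an interval (0, L) is
  ||u||_{H^1}^2 = ∫_0^L u(x)^2 dx + ∫_0^L u'(x)^2 dx.
Compute u'(x) = -9*x**2 - 6*x + 3.
Then u(x)^2 = 9*x**6 + 18*x**5 - 9*x**4 - 12*x**3 + 15*x**2 - 6*x + 1 and u'(x)^2 = 81*x**4 + 108*x**3 - 18*x**2 - 36*x + 9.
Integrate each monomial from 0 to 3 using ∫_0^3 c·x^n dx = c·3^(n+1)/(n+1):
  ∫_0^3 u(x)^2 dx = ∫_0^3 (9*x^6 + 18*x^5 - 9*x^4 - 12*x^3 + 15*x^2 - 6*x + 1) dx. Term by term:
    ∫_0^3 9*x^6 dx = 19683/7;  ∫_0^3 18*x^5 dx = 2187;  ∫_0^3 -9*x^4 dx = -2187/5;
    ∫_0^3 -12*x^3 dx = -243;  ∫_0^3 15*x^2 dx = 135;  ∫_0^3 -6*x dx = -27;
    ∫_0^3 1 dx = 3.
  Sum: 19683/7 + 2187 − 2187/5 − 243 + 135 − 27 + 3 = 155031/35.
  ∫_0^3 u'(x)^2 dx = ∫_0^3 (81*x^4 + 108*x^3 - 18*x^2 - 36*x + 9) dx. Term by term:
    ∫_0^3 81*x^4 dx = 19683/5;  ∫_0^3 108*x^3 dx = 2187;  ∫_0^3 -18*x^2 dx = -162;
    ∫_0^3 -36*x dx = -162;  ∫_0^3 9 dx = 27.
  Sum: 19683/5 + 2187 − 162 − 162 + 27 = 29133/5.
Adding: ||u||_{H^1}^2 = 155031/35 + 29133/5 = 358962/35.
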